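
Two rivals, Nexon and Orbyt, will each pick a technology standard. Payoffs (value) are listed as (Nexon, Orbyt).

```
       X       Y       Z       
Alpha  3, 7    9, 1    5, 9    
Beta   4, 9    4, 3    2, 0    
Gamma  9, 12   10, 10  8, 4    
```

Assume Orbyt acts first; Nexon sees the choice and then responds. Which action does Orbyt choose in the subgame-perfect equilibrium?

X

Nexon best-responds to each possible Orbyt move:
- X: BR = Gamma, leader payoff 12.
- Y: BR = Gamma, leader payoff 10.
- Z: BR = Gamma, leader payoff 4.
Among 12, 10, 4, the best is 12 at X. Subgame-perfect outcome: (Gamma, X) with payoffs (9, 12).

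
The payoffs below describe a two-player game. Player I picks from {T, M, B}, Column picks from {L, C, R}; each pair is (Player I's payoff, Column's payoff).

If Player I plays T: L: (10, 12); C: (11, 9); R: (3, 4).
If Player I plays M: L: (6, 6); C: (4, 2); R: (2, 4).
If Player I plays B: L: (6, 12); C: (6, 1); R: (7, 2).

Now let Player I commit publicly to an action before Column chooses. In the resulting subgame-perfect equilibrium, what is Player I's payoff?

10

Backward induction with Player I moving first.
- T → Column plays L (best of 12, 9, 4); Player I gets 10.
- M → Column plays L (best of 6, 2, 4); Player I gets 6.
- B → Column plays L (best of 12, 1, 2); Player I gets 6.
Player I's induced payoffs are 10, 6, 6, so Player I commits to T. Subgame-perfect outcome: (T, L) with payoffs (10, 12).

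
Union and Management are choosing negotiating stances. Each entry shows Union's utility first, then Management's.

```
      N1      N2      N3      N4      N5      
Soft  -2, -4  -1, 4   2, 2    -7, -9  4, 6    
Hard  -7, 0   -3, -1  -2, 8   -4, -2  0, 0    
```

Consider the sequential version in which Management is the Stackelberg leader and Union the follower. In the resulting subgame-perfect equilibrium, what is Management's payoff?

6

Backward induction with Management moving first.
- N1 → Union plays Soft (best of -2, -7); Management gets -4.
- N2 → Union plays Soft (best of -1, -3); Management gets 4.
- N3 → Union plays Soft (best of 2, -2); Management gets 2.
- N4 → Union plays Hard (best of -7, -4); Management gets -2.
- N5 → Union plays Soft (best of 4, 0); Management gets 6.
Maximizing over -4, 4, 2, -2, 6, Management chooses N5. Subgame-perfect outcome: (Soft, N5) with payoffs (4, 6).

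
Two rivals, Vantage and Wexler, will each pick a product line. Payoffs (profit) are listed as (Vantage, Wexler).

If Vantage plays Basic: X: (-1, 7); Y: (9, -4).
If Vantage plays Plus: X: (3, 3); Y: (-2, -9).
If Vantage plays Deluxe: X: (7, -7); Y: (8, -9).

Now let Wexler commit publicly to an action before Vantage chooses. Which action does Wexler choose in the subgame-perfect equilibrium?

Solve by backward induction (Wexler leads).
- X: BR = Deluxe, leader payoff -7.
- Y: BR = Basic, leader payoff -4.
Maximizing over -7, -4, Wexler chooses Y. Subgame-perfect outcome: (Basic, Y) with payoffs (9, -4).

Y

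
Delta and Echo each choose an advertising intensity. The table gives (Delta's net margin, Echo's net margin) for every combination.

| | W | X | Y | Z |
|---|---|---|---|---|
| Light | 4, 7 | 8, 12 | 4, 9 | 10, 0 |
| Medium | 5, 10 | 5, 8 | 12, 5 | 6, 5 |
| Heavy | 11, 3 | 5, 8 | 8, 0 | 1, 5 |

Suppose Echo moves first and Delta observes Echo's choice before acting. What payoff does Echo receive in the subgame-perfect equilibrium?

12

Solve by backward induction (Echo leads).
- W: Delta compares 4, 5, 11 and picks Heavy; Echo would get 3.
- X: Delta compares 8, 5, 5 and picks Light; Echo would get 12.
- Y: Delta compares 4, 12, 8 and picks Medium; Echo would get 5.
- Z: Delta compares 10, 6, 1 and picks Light; Echo would get 0.
Among 3, 12, 5, 0, the best is 12 at X. Subgame-perfect outcome: (Light, X) with payoffs (8, 12).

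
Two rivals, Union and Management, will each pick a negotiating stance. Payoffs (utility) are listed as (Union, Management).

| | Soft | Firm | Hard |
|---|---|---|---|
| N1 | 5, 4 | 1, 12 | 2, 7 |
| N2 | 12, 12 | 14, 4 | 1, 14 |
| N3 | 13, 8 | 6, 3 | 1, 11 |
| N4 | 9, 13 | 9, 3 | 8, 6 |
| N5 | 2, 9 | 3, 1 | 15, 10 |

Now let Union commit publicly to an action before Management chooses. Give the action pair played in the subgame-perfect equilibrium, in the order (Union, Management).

Solve by backward induction (Union leads).
- N1: BR = Firm, leader payoff 1.
- N2: BR = Hard, leader payoff 1.
- N3: BR = Hard, leader payoff 1.
- N4: BR = Soft, leader payoff 9.
- N5: BR = Hard, leader payoff 15.
Union's induced payoffs are 1, 1, 1, 9, 15, so Union commits to N5. Subgame-perfect outcome: (N5, Hard) with payoffs (15, 10).

(N5, Hard)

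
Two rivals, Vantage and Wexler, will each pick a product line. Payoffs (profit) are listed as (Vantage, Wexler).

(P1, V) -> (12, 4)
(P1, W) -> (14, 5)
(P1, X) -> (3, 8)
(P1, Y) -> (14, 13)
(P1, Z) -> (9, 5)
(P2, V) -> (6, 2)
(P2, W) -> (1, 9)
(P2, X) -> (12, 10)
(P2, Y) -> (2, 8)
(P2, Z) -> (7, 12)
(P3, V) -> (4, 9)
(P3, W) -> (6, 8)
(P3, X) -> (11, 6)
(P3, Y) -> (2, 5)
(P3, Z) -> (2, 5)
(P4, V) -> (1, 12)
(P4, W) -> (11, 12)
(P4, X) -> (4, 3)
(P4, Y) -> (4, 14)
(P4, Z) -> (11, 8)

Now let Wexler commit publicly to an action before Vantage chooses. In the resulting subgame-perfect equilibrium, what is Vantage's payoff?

Vantage best-responds to each possible Wexler move:
- V → Vantage plays P1 (best of 12, 6, 4, 1); Wexler gets 4.
- W → Vantage plays P1 (best of 14, 1, 6, 11); Wexler gets 5.
- X → Vantage plays P2 (best of 3, 12, 11, 4); Wexler gets 10.
- Y → Vantage plays P1 (best of 14, 2, 2, 4); Wexler gets 13.
- Z → Vantage plays P4 (best of 9, 7, 2, 11); Wexler gets 8.
Wexler's induced payoffs are 4, 5, 10, 13, 8, so Wexler commits to Y. Subgame-perfect outcome: (P1, Y) with payoffs (14, 13).

14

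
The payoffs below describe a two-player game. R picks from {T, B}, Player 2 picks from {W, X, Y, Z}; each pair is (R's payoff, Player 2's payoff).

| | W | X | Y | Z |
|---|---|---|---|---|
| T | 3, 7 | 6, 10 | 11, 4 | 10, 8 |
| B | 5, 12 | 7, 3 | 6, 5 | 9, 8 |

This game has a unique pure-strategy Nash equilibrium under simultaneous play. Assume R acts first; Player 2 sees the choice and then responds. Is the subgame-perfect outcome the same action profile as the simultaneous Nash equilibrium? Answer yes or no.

no

Backward induction with R moving first.
- T: BR = X, leader payoff 6.
- B: BR = W, leader payoff 5.
Among 6, 5, the best is 6 at T. Subgame-perfect outcome: (T, X) with payoffs (6, 10).
Now find the simultaneous Nash equilibrium.
R's best replies: W→B; X→B; Y→T; Z→T.
Player 2's best replies: T→X; B→W.
Only (B, W) has each player best-responding; Nash payoffs (5, 12).
Sequential outcome (T, X) differs from the Nash profile (B, W).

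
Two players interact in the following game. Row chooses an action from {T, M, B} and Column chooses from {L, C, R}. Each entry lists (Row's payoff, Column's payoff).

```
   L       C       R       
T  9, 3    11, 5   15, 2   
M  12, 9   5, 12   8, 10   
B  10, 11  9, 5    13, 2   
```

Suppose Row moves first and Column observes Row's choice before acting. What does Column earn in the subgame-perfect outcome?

Column best-responds to each possible Row move:
- T: BR = C, leader payoff 11.
- M: BR = C, leader payoff 5.
- B: BR = L, leader payoff 10.
Among 11, 5, 10, the best is 11 at T. Subgame-perfect outcome: (T, C) with payoffs (11, 5).

5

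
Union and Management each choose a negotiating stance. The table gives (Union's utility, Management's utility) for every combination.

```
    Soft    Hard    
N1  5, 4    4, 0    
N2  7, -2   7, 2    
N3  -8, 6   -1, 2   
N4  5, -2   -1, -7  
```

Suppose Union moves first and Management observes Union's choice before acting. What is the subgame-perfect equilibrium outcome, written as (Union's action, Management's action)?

(N2, Hard)

Solve by backward induction (Union leads).
- N1: BR = Soft, leader payoff 5.
- N2: BR = Hard, leader payoff 7.
- N3: BR = Soft, leader payoff -8.
- N4: BR = Soft, leader payoff 5.
Maximizing over 5, 7, -8, 5, Union chooses N2. Subgame-perfect outcome: (N2, Hard) with payoffs (7, 2).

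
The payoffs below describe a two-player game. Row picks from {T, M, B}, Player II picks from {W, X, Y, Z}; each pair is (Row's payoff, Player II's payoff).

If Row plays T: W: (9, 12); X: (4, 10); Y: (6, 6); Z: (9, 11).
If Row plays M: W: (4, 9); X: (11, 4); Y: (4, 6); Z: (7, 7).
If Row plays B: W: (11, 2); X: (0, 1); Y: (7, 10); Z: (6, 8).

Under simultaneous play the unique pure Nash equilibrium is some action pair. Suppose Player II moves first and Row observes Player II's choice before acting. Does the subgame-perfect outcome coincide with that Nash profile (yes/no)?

Work backward from Row's decision.
- W: BR = B, leader payoff 2.
- X: BR = M, leader payoff 4.
- Y: BR = B, leader payoff 10.
- Z: BR = T, leader payoff 11.
Maximizing over 2, 4, 10, 11, Player II chooses Z. Subgame-perfect outcome: (T, Z) with payoffs (9, 11).
For the simultaneous game, intersect best replies.
Row's best replies: W→B; X→M; Y→B; Z→T.
Player II's best replies: T→W; M→W; B→Y.
Only (B, Y) has each player best-responding; Nash payoffs (7, 10).
Sequential outcome (T, Z) differs from the Nash profile (B, Y).

no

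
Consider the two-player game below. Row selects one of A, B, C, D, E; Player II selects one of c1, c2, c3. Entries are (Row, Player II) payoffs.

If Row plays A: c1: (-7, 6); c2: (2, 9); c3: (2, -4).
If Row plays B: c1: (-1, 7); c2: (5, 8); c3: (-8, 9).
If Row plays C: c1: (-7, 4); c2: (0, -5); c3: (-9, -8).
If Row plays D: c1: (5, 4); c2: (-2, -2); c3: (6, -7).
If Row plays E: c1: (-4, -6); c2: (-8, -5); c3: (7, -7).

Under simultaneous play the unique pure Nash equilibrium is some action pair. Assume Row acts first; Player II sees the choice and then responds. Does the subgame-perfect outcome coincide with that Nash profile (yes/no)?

yes

Work backward from Player II's decision.
- A: Player II compares 6, 9, -4 and picks c2; Row would get 2.
- B: Player II compares 7, 8, 9 and picks c3; Row would get -8.
- C: Player II compares 4, -5, -8 and picks c1; Row would get -7.
- D: Player II compares 4, -2, -7 and picks c1; Row would get 5.
- E: Player II compares -6, -5, -7 and picks c2; Row would get -8.
Row's induced payoffs are 2, -8, -7, 5, -8, so Row commits to D. Subgame-perfect outcome: (D, c1) with payoffs (5, 4).
Under simultaneous play:
Row's best replies: c1→D; c2→B; c3→E.
Player II's best replies: A→c2; B→c3; C→c1; D→c1; E→c2.
The unique mutual best reply is (D, c1), giving (5, 4).
Sequential outcome (D, c1) coincides with the Nash profile (D, c1).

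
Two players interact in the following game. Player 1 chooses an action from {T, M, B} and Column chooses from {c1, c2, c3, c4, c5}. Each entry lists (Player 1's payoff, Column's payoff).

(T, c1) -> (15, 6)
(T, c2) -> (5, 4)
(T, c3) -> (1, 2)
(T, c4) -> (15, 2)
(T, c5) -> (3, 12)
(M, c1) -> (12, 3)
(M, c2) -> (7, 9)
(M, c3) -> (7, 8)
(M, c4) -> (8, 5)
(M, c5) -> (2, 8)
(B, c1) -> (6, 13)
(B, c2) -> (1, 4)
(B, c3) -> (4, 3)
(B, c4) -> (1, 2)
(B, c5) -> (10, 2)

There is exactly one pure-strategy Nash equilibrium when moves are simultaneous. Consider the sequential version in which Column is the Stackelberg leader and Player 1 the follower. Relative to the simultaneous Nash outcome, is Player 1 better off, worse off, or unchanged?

unchanged

Backward induction with Column moving first.
- c1 → Player 1 plays T (best of 15, 12, 6); Column gets 6.
- c2 → Player 1 plays M (best of 5, 7, 1); Column gets 9.
- c3 → Player 1 plays M (best of 1, 7, 4); Column gets 8.
- c4 → Player 1 plays T (best of 15, 8, 1); Column gets 2.
- c5 → Player 1 plays B (best of 3, 2, 10); Column gets 2.
Maximizing over 6, 9, 8, 2, 2, Column chooses c2. Subgame-perfect outcome: (M, c2) with payoffs (7, 9).
Under simultaneous play:
Player 1's best replies: c1→T; c2→M; c3→M; c4→T; c5→B.
Column's best replies: T→c5; M→c2; B→c1.
Only (M, c2) has each player best-responding; Nash payoffs (7, 9).
Player 1 earns 7 sequentially versus 7 at the Nash outcome: unchanged.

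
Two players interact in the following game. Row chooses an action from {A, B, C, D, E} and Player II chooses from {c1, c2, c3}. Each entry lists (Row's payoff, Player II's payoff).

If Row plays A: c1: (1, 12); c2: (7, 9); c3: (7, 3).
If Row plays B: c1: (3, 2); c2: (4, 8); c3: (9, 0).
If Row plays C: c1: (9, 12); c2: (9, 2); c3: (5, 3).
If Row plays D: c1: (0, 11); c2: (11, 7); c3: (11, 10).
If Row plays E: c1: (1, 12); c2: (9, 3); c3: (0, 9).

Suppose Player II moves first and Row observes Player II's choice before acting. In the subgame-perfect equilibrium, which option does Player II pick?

Backward induction with Player II moving first.
- c1 → Row plays C (best of 1, 3, 9, 0, 1); Player II gets 12.
- c2 → Row plays D (best of 7, 4, 9, 11, 9); Player II gets 7.
- c3 → Row plays D (best of 7, 9, 5, 11, 0); Player II gets 10.
Maximizing over 12, 7, 10, Player II chooses c1. Subgame-perfect outcome: (C, c1) with payoffs (9, 12).

c1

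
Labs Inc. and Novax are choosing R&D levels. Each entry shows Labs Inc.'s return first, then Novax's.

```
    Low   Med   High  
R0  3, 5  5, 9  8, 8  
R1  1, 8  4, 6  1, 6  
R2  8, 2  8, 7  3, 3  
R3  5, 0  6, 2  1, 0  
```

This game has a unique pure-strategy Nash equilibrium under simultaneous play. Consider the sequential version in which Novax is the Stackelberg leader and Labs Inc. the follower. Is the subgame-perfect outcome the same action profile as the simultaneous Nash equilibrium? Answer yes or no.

no

Labs Inc. best-responds to each possible Novax move:
- Low: BR = R2, leader payoff 2.
- Med: BR = R2, leader payoff 7.
- High: BR = R0, leader payoff 8.
Among 2, 7, 8, the best is 8 at High. Subgame-perfect outcome: (R0, High) with payoffs (8, 8).
Under simultaneous play:
Labs Inc.'s best replies: Low→R2; Med→R2; High→R0.
Novax's best replies: R0→Med; R1→Low; R2→Med; R3→Med.
Only (R2, Med) has each player best-responding; Nash payoffs (8, 7).
Sequential outcome (R0, High) differs from the Nash profile (R2, Med).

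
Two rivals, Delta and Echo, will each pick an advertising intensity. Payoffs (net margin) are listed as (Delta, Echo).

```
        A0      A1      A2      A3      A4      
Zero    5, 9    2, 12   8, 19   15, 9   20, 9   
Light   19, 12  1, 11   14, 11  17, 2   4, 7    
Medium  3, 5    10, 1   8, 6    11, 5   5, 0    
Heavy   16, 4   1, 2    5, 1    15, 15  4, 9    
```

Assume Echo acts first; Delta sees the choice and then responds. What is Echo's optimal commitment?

A0

Work backward from Delta's decision.
- A0: Delta compares 5, 19, 3, 16 and picks Light; Echo would get 12.
- A1: Delta compares 2, 1, 10, 1 and picks Medium; Echo would get 1.
- A2: Delta compares 8, 14, 8, 5 and picks Light; Echo would get 11.
- A3: Delta compares 15, 17, 11, 15 and picks Light; Echo would get 2.
- A4: Delta compares 20, 4, 5, 4 and picks Zero; Echo would get 9.
Maximizing over 12, 1, 11, 2, 9, Echo chooses A0. Subgame-perfect outcome: (Light, A0) with payoffs (19, 12).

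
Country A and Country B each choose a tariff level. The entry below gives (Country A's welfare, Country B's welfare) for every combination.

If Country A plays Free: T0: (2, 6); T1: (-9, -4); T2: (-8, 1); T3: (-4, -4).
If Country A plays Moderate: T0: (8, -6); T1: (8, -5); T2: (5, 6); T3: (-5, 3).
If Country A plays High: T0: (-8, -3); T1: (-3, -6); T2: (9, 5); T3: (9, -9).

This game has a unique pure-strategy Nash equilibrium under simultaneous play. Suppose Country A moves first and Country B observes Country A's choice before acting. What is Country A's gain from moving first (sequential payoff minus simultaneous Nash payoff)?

0

Work backward from Country B's decision.
- Free → Country B plays T0 (best of 6, -4, 1, -4); Country A gets 2.
- Moderate → Country B plays T2 (best of -6, -5, 6, 3); Country A gets 5.
- High → Country B plays T2 (best of -3, -6, 5, -9); Country A gets 9.
Among 2, 5, 9, the best is 9 at High. Subgame-perfect outcome: (High, T2) with payoffs (9, 5).
Under simultaneous play:
Country A's best replies: T0→Moderate; T1→Moderate; T2→High; T3→High.
Country B's best replies: Free→T0; Moderate→T2; High→T2.
The unique mutual best reply is (High, T2), giving (9, 5).
Country A's commitment gain: 9 − 9 = 0.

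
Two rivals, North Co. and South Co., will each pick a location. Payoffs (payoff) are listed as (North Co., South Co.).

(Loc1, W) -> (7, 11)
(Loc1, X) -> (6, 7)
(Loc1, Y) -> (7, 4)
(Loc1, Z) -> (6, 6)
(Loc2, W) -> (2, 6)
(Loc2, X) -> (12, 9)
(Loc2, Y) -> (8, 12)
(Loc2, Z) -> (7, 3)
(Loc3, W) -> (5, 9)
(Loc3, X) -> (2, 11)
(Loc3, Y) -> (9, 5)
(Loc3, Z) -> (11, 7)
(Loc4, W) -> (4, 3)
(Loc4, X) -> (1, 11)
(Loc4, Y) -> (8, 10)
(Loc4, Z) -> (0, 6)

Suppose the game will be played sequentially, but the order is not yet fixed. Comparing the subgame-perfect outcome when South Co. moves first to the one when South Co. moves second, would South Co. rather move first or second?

If North Co. leads: South Co.'s best replies are Loc1→W, Loc2→Y, Loc3→X, Loc4→X; North Co.'s induced payoffs 7, 8, 2, 1; outcome (Loc2, Y), payoffs (8, 12).
If South Co. leads: North Co.'s best replies are W→Loc1, X→Loc2, Y→Loc3, Z→Loc3; South Co.'s induced payoffs 11, 9, 5, 7; outcome (Loc1, W), payoffs (7, 11).
South Co. gets 11 moving first and 12 moving second, so South Co. prefers to move second.

second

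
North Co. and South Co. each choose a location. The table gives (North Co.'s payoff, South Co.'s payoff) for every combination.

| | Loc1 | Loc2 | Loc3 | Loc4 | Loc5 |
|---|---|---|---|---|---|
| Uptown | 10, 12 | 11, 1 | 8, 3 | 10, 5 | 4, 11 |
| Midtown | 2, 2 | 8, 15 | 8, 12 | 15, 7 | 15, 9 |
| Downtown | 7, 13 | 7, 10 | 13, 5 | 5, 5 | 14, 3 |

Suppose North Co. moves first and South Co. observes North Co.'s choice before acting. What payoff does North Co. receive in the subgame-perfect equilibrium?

10

Backward induction with North Co. moving first.
- Uptown: South Co. compares 12, 1, 3, 5, 11 and picks Loc1; North Co. would get 10.
- Midtown: South Co. compares 2, 15, 12, 7, 9 and picks Loc2; North Co. would get 8.
- Downtown: South Co. compares 13, 10, 5, 5, 3 and picks Loc1; North Co. would get 7.
North Co.'s induced payoffs are 10, 8, 7, so North Co. commits to Uptown. Subgame-perfect outcome: (Uptown, Loc1) with payoffs (10, 12).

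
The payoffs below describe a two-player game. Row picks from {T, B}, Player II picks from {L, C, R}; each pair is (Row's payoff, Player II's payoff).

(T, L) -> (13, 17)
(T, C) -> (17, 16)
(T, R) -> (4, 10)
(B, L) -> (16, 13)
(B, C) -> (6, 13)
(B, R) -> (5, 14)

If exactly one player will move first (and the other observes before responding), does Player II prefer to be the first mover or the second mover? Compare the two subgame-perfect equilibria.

second

If Row leads: Player II's best replies are T→L, B→R; Row's induced payoffs 13, 5; outcome (T, L), payoffs (13, 17).
If Player II leads: Row's best replies are L→B, C→T, R→B; Player II's induced payoffs 13, 16, 14; outcome (T, C), payoffs (17, 16).
Player II gets 16 moving first and 17 moving second, so Player II prefers to move second.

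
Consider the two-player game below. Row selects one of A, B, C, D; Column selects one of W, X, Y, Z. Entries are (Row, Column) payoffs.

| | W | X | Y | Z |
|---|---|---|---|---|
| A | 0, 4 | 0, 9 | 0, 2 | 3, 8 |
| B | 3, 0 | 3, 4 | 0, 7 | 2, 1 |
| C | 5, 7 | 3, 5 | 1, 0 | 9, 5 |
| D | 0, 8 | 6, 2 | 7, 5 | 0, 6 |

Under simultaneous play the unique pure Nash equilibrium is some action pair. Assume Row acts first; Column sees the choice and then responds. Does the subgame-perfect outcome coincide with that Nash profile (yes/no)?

yes

Work backward from Column's decision.
- A: BR = X, leader payoff 0.
- B: BR = Y, leader payoff 0.
- C: BR = W, leader payoff 5.
- D: BR = W, leader payoff 0.
Row's induced payoffs are 0, 0, 5, 0, so Row commits to C. Subgame-perfect outcome: (C, W) with payoffs (5, 7).
Now find the simultaneous Nash equilibrium.
Row's best replies: W→C; X→D; Y→D; Z→C.
Column's best replies: A→X; B→Y; C→W; D→W.
The unique mutual best reply is (C, W), giving (5, 7).
Sequential outcome (C, W) coincides with the Nash profile (C, W).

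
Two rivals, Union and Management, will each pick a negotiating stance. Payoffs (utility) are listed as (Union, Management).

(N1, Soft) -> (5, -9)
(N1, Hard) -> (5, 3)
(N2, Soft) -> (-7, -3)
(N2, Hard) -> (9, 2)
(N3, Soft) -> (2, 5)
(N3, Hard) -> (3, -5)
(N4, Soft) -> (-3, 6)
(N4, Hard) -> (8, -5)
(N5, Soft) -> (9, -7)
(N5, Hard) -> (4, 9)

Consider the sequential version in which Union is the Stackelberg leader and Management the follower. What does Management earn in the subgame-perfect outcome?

Backward induction with Union moving first.
- N1: BR = Hard, leader payoff 5.
- N2: BR = Hard, leader payoff 9.
- N3: BR = Soft, leader payoff 2.
- N4: BR = Soft, leader payoff -3.
- N5: BR = Hard, leader payoff 4.
Union's induced payoffs are 5, 9, 2, -3, 4, so Union commits to N2. Subgame-perfect outcome: (N2, Hard) with payoffs (9, 2).

2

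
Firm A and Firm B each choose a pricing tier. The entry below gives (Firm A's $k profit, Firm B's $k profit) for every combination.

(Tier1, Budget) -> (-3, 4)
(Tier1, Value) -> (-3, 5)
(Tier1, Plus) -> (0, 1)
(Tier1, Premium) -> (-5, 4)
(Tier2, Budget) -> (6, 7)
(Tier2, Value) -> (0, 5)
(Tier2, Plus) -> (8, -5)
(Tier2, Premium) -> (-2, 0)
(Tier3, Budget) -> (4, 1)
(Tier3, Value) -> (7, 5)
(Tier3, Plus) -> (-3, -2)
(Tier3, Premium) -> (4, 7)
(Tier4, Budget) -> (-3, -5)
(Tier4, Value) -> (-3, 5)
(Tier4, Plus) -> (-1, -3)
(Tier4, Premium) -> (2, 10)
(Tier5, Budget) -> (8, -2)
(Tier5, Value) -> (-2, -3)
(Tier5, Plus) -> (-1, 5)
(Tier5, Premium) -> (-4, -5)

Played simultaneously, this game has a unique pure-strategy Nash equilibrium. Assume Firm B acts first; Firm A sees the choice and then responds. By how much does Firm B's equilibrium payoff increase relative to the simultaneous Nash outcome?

0

Firm A best-responds to each possible Firm B move:
- Budget: BR = Tier5, leader payoff -2.
- Value: BR = Tier3, leader payoff 5.
- Plus: BR = Tier2, leader payoff -5.
- Premium: BR = Tier3, leader payoff 7.
Maximizing over -2, 5, -5, 7, Firm B chooses Premium. Subgame-perfect outcome: (Tier3, Premium) with payoffs (4, 7).
Now find the simultaneous Nash equilibrium.
Firm A's best replies: Budget→Tier5; Value→Tier3; Plus→Tier2; Premium→Tier3.
Firm B's best replies: Tier1→Value; Tier2→Budget; Tier3→Premium; Tier4→Premium; Tier5→Plus.
Only (Tier3, Premium) has each player best-responding; Nash payoffs (4, 7).
Firm B's commitment gain: 7 − 7 = 0.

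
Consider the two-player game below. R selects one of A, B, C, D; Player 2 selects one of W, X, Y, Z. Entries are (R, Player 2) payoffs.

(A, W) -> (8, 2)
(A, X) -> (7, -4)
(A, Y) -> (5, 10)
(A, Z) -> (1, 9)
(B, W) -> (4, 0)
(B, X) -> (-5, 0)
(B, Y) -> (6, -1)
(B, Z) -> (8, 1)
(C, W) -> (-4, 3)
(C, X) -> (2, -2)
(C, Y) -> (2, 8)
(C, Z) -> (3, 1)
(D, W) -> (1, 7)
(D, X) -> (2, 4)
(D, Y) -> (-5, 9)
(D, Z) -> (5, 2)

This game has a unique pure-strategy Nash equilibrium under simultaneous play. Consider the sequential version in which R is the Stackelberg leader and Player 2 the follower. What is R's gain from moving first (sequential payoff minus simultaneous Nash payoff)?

0

Solve by backward induction (R leads).
- A: BR = Y, leader payoff 5.
- B: BR = Z, leader payoff 8.
- C: BR = Y, leader payoff 2.
- D: BR = Y, leader payoff -5.
Among 5, 8, 2, -5, the best is 8 at B. Subgame-perfect outcome: (B, Z) with payoffs (8, 1).
Under simultaneous play:
R's best replies: W→A; X→A; Y→B; Z→B.
Player 2's best replies: A→Y; B→Z; C→Y; D→Y.
The unique mutual best reply is (B, Z), giving (8, 1).
R's commitment gain: 8 − 8 = 0.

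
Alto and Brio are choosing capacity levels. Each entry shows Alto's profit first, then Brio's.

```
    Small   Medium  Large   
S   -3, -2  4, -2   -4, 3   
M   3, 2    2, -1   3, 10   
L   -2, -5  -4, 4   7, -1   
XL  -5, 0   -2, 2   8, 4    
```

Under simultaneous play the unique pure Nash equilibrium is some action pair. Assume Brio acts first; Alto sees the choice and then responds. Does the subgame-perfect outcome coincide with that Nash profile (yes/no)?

yes

Solve by backward induction (Brio leads).
- Small: Alto compares -3, 3, -2, -5 and picks M; Brio would get 2.
- Medium: Alto compares 4, 2, -4, -2 and picks S; Brio would get -2.
- Large: Alto compares -4, 3, 7, 8 and picks XL; Brio would get 4.
Among 2, -2, 4, the best is 4 at Large. Subgame-perfect outcome: (XL, Large) with payoffs (8, 4).
For the simultaneous game, intersect best replies.
Alto's best replies: Small→M; Medium→S; Large→XL.
Brio's best replies: S→Large; M→Large; L→Medium; XL→Large.
The unique mutual best reply is (XL, Large), giving (8, 4).
Sequential outcome (XL, Large) coincides with the Nash profile (XL, Large).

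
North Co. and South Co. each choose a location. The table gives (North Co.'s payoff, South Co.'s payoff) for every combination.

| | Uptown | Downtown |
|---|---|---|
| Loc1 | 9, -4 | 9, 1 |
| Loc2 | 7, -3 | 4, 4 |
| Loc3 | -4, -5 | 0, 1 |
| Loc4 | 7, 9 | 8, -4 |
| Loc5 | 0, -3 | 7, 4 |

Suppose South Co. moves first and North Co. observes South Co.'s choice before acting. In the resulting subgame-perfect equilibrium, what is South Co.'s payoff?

1

Solve by backward induction (South Co. leads).
- Uptown: BR = Loc1, leader payoff -4.
- Downtown: BR = Loc1, leader payoff 1.
Maximizing over -4, 1, South Co. chooses Downtown. Subgame-perfect outcome: (Loc1, Downtown) with payoffs (9, 1).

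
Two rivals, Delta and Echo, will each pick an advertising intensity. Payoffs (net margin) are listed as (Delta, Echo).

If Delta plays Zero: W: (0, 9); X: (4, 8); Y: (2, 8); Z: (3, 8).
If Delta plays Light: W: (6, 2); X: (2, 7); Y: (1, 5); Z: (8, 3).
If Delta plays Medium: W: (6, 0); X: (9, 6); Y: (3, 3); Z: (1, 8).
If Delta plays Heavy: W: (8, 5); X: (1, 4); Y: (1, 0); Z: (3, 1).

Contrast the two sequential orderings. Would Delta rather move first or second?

second

If Delta leads: Echo's best replies are Zero→W, Light→X, Medium→Z, Heavy→W; Delta's induced payoffs 0, 2, 1, 8; outcome (Heavy, W), payoffs (8, 5).
If Echo leads: Delta's best replies are W→Heavy, X→Medium, Y→Medium, Z→Light; Echo's induced payoffs 5, 6, 3, 3; outcome (Medium, X), payoffs (9, 6).
Delta gets 8 moving first and 9 moving second, so Delta prefers to move second.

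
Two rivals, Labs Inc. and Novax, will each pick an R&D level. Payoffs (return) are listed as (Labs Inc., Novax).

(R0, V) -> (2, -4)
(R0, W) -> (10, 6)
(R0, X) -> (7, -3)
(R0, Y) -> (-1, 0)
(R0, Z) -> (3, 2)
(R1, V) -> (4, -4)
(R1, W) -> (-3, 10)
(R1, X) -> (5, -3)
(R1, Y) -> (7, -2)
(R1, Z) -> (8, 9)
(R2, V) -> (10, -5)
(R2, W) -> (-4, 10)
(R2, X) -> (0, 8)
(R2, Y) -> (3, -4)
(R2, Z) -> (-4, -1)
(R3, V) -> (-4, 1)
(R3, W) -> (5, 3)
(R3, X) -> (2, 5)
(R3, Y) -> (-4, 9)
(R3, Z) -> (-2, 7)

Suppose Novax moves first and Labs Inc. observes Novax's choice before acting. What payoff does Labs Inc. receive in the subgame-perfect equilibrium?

Labs Inc. best-responds to each possible Novax move:
- V: BR = R2, leader payoff -5.
- W: BR = R0, leader payoff 6.
- X: BR = R0, leader payoff -3.
- Y: BR = R1, leader payoff -2.
- Z: BR = R1, leader payoff 9.
Among -5, 6, -3, -2, 9, the best is 9 at Z. Subgame-perfect outcome: (R1, Z) with payoffs (8, 9).

8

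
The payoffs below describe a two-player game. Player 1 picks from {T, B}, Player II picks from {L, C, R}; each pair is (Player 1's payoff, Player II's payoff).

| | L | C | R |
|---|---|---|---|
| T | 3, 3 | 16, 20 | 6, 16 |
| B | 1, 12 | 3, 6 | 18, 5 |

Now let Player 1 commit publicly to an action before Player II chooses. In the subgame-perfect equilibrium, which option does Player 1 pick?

T

Backward induction with Player 1 moving first.
- T: Player II compares 3, 20, 16 and picks C; Player 1 would get 16.
- B: Player II compares 12, 6, 5 and picks L; Player 1 would get 1.
Among 16, 1, the best is 16 at T. Subgame-perfect outcome: (T, C) with payoffs (16, 20).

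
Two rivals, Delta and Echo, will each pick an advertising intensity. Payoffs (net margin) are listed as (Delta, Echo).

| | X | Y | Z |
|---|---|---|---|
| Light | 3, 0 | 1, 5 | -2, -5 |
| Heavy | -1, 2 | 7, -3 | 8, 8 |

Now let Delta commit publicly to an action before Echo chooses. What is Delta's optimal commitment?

Heavy

Work backward from Echo's decision.
- Light → Echo plays Y (best of 0, 5, -5); Delta gets 1.
- Heavy → Echo plays Z (best of 2, -3, 8); Delta gets 8.
Delta's induced payoffs are 1, 8, so Delta commits to Heavy. Subgame-perfect outcome: (Heavy, Z) with payoffs (8, 8).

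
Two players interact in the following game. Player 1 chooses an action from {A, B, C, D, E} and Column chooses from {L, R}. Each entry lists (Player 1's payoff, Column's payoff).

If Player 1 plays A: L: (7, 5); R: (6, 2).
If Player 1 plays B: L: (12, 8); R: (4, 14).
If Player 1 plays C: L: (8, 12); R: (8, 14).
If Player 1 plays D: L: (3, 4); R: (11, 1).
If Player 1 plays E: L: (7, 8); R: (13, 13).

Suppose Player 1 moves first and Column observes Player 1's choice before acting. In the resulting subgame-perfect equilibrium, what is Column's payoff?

13

Column best-responds to each possible Player 1 move:
- A: BR = L, leader payoff 7.
- B: BR = R, leader payoff 4.
- C: BR = R, leader payoff 8.
- D: BR = L, leader payoff 3.
- E: BR = R, leader payoff 13.
Maximizing over 7, 4, 8, 3, 13, Player 1 chooses E. Subgame-perfect outcome: (E, R) with payoffs (13, 13).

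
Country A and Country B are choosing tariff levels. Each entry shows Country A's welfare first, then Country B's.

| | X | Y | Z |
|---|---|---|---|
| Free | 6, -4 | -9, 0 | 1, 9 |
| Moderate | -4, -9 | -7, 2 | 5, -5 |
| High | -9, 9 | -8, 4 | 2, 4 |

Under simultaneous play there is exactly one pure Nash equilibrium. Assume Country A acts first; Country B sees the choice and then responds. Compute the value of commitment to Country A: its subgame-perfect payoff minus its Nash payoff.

8

Backward induction with Country A moving first.
- Free: Country B compares -4, 0, 9 and picks Z; Country A would get 1.
- Moderate: Country B compares -9, 2, -5 and picks Y; Country A would get -7.
- High: Country B compares 9, 4, 4 and picks X; Country A would get -9.
Maximizing over 1, -7, -9, Country A chooses Free. Subgame-perfect outcome: (Free, Z) with payoffs (1, 9).
Under simultaneous play:
Country A's best replies: X→Free; Y→Moderate; Z→Moderate.
Country B's best replies: Free→Z; Moderate→Y; High→X.
The unique mutual best reply is (Moderate, Y), giving (-7, 2).
Country A's commitment gain: 1 − -7 = 8.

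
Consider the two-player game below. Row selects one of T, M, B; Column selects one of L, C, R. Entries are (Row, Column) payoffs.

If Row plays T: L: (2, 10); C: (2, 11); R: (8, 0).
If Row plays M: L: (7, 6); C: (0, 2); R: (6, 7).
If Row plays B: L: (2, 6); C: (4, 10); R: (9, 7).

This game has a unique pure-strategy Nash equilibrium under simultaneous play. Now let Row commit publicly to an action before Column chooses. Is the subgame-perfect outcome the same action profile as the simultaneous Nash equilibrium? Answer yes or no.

Backward induction with Row moving first.
- T: BR = C, leader payoff 2.
- M: BR = R, leader payoff 6.
- B: BR = C, leader payoff 4.
Row's induced payoffs are 2, 6, 4, so Row commits to M. Subgame-perfect outcome: (M, R) with payoffs (6, 7).
Now find the simultaneous Nash equilibrium.
Row's best replies: L→M; C→B; R→B.
Column's best replies: T→C; M→R; B→C.
Only (B, C) has each player best-responding; Nash payoffs (4, 10).
Sequential outcome (M, R) differs from the Nash profile (B, C).

no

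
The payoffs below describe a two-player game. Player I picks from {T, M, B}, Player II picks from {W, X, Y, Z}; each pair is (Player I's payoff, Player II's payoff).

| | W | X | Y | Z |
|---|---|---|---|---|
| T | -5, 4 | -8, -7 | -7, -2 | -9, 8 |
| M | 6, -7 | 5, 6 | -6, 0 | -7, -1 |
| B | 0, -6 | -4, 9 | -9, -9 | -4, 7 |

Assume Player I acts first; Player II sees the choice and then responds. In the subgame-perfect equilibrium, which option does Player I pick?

M

Solve by backward induction (Player I leads).
- T → Player II plays Z (best of 4, -7, -2, 8); Player I gets -9.
- M → Player II plays X (best of -7, 6, 0, -1); Player I gets 5.
- B → Player II plays X (best of -6, 9, -9, 7); Player I gets -4.
Among -9, 5, -4, the best is 5 at M. Subgame-perfect outcome: (M, X) with payoffs (5, 6).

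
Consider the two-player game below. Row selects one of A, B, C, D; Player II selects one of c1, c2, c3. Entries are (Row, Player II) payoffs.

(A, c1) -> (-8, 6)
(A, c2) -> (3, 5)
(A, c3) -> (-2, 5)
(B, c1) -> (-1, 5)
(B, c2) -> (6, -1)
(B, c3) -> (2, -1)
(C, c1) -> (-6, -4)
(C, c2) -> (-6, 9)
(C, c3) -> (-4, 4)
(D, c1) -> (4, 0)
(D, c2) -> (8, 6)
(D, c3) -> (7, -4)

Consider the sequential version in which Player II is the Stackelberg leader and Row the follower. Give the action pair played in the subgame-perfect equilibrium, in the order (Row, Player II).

Solve by backward induction (Player II leads).
- c1: BR = D, leader payoff 0.
- c2: BR = D, leader payoff 6.
- c3: BR = D, leader payoff -4.
Player II's induced payoffs are 0, 6, -4, so Player II commits to c2. Subgame-perfect outcome: (D, c2) with payoffs (8, 6).

(D, c2)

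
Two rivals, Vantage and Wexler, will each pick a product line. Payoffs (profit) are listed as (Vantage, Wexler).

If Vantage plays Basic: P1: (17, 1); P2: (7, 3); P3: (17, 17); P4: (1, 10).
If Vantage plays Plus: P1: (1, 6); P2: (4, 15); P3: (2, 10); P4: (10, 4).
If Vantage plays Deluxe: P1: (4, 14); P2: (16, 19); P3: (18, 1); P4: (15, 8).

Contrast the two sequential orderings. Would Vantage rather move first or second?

first

If Vantage leads: Wexler's best replies are Basic→P3, Plus→P2, Deluxe→P2; Vantage's induced payoffs 17, 4, 16; outcome (Basic, P3), payoffs (17, 17).
If Wexler leads: Vantage's best replies are P1→Basic, P2→Deluxe, P3→Deluxe, P4→Deluxe; Wexler's induced payoffs 1, 19, 1, 8; outcome (Deluxe, P2), payoffs (16, 19).
Vantage gets 17 moving first and 16 moving second, so Vantage prefers to move first.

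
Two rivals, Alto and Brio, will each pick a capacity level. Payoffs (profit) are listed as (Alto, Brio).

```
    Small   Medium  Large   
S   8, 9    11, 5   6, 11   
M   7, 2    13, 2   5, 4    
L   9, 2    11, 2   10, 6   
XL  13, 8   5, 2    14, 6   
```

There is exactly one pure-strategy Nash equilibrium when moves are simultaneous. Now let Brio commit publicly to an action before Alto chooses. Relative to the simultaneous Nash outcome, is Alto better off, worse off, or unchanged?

Work backward from Alto's decision.
- Small: BR = XL, leader payoff 8.
- Medium: BR = M, leader payoff 2.
- Large: BR = XL, leader payoff 6.
Maximizing over 8, 2, 6, Brio chooses Small. Subgame-perfect outcome: (XL, Small) with payoffs (13, 8).
Under simultaneous play:
Alto's best replies: Small→XL; Medium→M; Large→XL.
Brio's best replies: S→Large; M→Large; L→Large; XL→Small.
Only (XL, Small) has each player best-responding; Nash payoffs (13, 8).
Alto earns 13 sequentially versus 13 at the Nash outcome: unchanged.

unchanged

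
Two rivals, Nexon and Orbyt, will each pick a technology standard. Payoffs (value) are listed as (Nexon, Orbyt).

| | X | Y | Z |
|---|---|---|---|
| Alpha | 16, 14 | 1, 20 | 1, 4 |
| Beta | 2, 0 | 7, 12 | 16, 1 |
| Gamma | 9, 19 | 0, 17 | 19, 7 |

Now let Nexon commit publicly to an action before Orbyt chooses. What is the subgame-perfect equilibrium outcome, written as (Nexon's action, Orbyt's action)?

Solve by backward induction (Nexon leads).
- Alpha: BR = Y, leader payoff 1.
- Beta: BR = Y, leader payoff 7.
- Gamma: BR = X, leader payoff 9.
Among 1, 7, 9, the best is 9 at Gamma. Subgame-perfect outcome: (Gamma, X) with payoffs (9, 19).

(Gamma, X)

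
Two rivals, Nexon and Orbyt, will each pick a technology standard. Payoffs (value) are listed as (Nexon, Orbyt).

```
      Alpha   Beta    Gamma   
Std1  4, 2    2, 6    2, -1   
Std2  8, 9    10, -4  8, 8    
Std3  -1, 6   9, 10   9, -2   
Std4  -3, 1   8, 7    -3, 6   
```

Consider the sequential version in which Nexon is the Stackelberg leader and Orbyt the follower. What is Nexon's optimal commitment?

Work backward from Orbyt's decision.
- Std1: Orbyt compares 2, 6, -1 and picks Beta; Nexon would get 2.
- Std2: Orbyt compares 9, -4, 8 and picks Alpha; Nexon would get 8.
- Std3: Orbyt compares 6, 10, -2 and picks Beta; Nexon would get 9.
- Std4: Orbyt compares 1, 7, 6 and picks Beta; Nexon would get 8.
Among 2, 8, 9, 8, the best is 9 at Std3. Subgame-perfect outcome: (Std3, Beta) with payoffs (9, 10).

Std3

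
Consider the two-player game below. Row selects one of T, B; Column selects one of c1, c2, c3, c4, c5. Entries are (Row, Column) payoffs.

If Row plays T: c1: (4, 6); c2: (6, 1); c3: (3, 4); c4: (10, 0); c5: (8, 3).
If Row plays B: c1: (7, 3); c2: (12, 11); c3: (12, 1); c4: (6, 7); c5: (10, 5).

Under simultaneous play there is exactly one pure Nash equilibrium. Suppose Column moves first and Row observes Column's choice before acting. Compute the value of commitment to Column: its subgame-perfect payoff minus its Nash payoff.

0

Work backward from Row's decision.
- c1: Row compares 4, 7 and picks B; Column would get 3.
- c2: Row compares 6, 12 and picks B; Column would get 11.
- c3: Row compares 3, 12 and picks B; Column would get 1.
- c4: Row compares 10, 6 and picks T; Column would get 0.
- c5: Row compares 8, 10 and picks B; Column would get 5.
Maximizing over 3, 11, 1, 0, 5, Column chooses c2. Subgame-perfect outcome: (B, c2) with payoffs (12, 11).
Under simultaneous play:
Row's best replies: c1→B; c2→B; c3→B; c4→T; c5→B.
Column's best replies: T→c1; B→c2.
The unique mutual best reply is (B, c2), giving (12, 11).
Column's commitment gain: 11 − 11 = 0.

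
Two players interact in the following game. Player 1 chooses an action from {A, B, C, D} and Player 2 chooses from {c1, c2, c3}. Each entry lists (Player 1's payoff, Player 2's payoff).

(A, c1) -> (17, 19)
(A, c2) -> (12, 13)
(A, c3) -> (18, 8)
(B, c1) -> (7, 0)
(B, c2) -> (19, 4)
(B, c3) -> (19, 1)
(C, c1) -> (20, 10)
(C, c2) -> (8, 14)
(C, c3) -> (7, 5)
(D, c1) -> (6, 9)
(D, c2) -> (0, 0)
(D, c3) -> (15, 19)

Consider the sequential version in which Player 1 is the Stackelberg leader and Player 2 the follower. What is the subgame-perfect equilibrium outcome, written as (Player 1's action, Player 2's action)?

Backward induction with Player 1 moving first.
- A: Player 2 compares 19, 13, 8 and picks c1; Player 1 would get 17.
- B: Player 2 compares 0, 4, 1 and picks c2; Player 1 would get 19.
- C: Player 2 compares 10, 14, 5 and picks c2; Player 1 would get 8.
- D: Player 2 compares 9, 0, 19 and picks c3; Player 1 would get 15.
Maximizing over 17, 19, 8, 15, Player 1 chooses B. Subgame-perfect outcome: (B, c2) with payoffs (19, 4).

(B, c2)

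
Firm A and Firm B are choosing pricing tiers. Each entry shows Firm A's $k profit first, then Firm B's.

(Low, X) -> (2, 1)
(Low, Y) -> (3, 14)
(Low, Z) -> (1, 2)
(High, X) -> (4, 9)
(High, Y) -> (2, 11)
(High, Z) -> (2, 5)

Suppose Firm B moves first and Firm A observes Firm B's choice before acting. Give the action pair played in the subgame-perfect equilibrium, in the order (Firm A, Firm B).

(Low, Y)

Solve by backward induction (Firm B leads).
- X: Firm A compares 2, 4 and picks High; Firm B would get 9.
- Y: Firm A compares 3, 2 and picks Low; Firm B would get 14.
- Z: Firm A compares 1, 2 and picks High; Firm B would get 5.
Firm B's induced payoffs are 9, 14, 5, so Firm B commits to Y. Subgame-perfect outcome: (Low, Y) with payoffs (3, 14).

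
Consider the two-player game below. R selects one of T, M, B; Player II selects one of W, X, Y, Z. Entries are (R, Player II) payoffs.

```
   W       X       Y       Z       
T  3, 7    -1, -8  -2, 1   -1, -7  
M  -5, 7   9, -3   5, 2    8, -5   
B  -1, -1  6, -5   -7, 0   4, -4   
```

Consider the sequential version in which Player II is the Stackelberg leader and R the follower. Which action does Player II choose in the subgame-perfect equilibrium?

W

R best-responds to each possible Player II move:
- W → R plays T (best of 3, -5, -1); Player II gets 7.
- X → R plays M (best of -1, 9, 6); Player II gets -3.
- Y → R plays M (best of -2, 5, -7); Player II gets 2.
- Z → R plays M (best of -1, 8, 4); Player II gets -5.
Among 7, -3, 2, -5, the best is 7 at W. Subgame-perfect outcome: (T, W) with payoffs (3, 7).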